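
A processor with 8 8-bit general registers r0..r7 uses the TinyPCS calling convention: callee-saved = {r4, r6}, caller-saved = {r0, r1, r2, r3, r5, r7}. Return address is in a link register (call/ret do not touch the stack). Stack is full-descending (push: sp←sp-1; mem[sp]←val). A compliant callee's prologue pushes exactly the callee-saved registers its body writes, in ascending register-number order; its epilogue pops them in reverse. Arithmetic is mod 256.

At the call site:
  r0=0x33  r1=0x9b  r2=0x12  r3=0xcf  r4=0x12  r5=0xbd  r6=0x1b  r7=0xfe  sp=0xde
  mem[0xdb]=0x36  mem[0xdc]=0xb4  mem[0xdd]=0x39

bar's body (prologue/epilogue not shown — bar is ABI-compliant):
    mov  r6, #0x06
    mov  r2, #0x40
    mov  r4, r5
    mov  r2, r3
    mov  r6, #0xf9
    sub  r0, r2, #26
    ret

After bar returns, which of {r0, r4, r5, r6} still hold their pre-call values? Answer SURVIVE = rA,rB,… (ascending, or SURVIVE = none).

prologue: push r4 -> mem[0xdd]=0x12, sp=0xdd
prologue: push r6 -> mem[0xdc]=0x1b, sp=0xdc
body[0] mov  r6, #0x06 -> r6=0x06
body[1] mov  r2, #0x40 -> r2=0x40
body[2] mov  r4, r5 -> r4=0xbd
body[3] mov  r2, r3 -> r2=0xcf
body[4] mov  r6, #0xf9 -> r6=0xf9
body[5] sub  r0, r2, #26 -> r0=0xb5
epilogue: pop r6=0x1b, sp=0xdd
epilogue: pop r4=0x12, sp=0xde
r0: caller-saved, written=True
r4: callee-saved, written=True
r5: caller-saved, written=False
r6: callee-saved, written=True

SURVIVE = r4,r5,r6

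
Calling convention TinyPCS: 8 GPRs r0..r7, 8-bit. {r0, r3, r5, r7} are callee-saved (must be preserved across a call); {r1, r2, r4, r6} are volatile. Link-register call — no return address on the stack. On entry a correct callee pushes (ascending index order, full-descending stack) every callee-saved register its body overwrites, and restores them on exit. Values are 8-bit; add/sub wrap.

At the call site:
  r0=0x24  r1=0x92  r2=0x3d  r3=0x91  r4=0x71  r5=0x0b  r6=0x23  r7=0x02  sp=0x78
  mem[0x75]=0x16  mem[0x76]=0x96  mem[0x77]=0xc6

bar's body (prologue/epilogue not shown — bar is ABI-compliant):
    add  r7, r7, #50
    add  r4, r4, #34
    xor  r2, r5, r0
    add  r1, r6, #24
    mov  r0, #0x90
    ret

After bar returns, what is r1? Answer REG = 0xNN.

REG = 0x3b

prologue: push r0 -> mem[0x77]=0x24, sp=0x77
prologue: push r7 -> mem[0x76]=0x02, sp=0x76
body[0] add  r7, r7, #50 -> r7=0x34
body[1] add  r4, r4, #34 -> r4=0x93
body[2] xor  r2, r5, r0 -> r2=0x2f
body[3] add  r1, r6, #24 -> r1=0x3b
body[4] mov  r0, #0x90 -> r0=0x90
epilogue: pop r7=0x02, sp=0x77
epilogue: pop r0=0x24, sp=0x78
r1 is caller-saved -> body value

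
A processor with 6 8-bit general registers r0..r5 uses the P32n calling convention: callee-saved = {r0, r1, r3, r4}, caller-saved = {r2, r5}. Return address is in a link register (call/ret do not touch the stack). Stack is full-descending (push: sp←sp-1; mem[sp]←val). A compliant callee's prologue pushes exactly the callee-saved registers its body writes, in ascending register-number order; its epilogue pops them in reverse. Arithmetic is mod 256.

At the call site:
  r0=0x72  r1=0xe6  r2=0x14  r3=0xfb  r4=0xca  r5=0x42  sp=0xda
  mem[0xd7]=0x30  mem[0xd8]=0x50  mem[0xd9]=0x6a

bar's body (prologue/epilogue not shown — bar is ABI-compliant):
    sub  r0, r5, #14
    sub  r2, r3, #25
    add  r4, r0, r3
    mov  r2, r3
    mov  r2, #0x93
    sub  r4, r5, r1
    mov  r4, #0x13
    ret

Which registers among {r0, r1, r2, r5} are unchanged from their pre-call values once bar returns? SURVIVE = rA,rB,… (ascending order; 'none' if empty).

prologue: push r0 -> mem[0xd9]=0x72, sp=0xd9
prologue: push r4 -> mem[0xd8]=0xca, sp=0xd8
body[0] sub  r0, r5, #14 -> r0=0x34
body[1] sub  r2, r3, #25 -> r2=0xe2
body[2] add  r4, r0, r3 -> r4=0x2f
body[3] mov  r2, r3 -> r2=0xfb
body[4] mov  r2, #0x93 -> r2=0x93
body[5] sub  r4, r5, r1 -> r4=0x5c
body[6] mov  r4, #0x13 -> r4=0x13
epilogue: pop r4=0xca, sp=0xd9
epilogue: pop r0=0x72, sp=0xda
r0: callee-saved, written=True
r1: callee-saved, written=False
r2: caller-saved, written=True
r5: caller-saved, written=False

SURVIVE = r0,r1,r5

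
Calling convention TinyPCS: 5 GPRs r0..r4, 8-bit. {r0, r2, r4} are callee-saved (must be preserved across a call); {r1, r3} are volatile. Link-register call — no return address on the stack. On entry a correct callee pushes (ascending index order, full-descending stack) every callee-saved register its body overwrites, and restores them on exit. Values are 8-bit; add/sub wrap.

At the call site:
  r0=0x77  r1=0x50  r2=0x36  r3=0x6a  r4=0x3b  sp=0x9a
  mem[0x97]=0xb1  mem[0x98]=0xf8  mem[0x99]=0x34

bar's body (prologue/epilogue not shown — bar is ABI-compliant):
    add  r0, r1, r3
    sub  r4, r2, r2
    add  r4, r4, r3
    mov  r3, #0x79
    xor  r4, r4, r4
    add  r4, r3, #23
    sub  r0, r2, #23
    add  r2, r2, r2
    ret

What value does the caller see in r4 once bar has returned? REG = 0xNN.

REG = 0x3b

prologue: push r0 → mem[0x99]=0x77, sp=0x99
prologue: push r2 → mem[0x98]=0x36, sp=0x98
prologue: push r4 → mem[0x97]=0x3b, sp=0x97
body[0] add  r0, r1, r3 → r0=0xba
body[1] sub  r4, r2, r2 → r4=0x00
body[2] add  r4, r4, r3 → r4=0x6a
body[3] mov  r3, #0x79 → r3=0x79
body[4] xor  r4, r4, r4 → r4=0x00
body[5] add  r4, r3, #23 → r4=0x90
body[6] sub  r0, r2, #23 → r0=0x1f
body[7] add  r2, r2, r2 → r2=0x6c
epilogue: pop r4=0x3b, sp=0x98
epilogue: pop r2=0x36, sp=0x99
epilogue: pop r0=0x77, sp=0x9a
r4 is callee-saved → restored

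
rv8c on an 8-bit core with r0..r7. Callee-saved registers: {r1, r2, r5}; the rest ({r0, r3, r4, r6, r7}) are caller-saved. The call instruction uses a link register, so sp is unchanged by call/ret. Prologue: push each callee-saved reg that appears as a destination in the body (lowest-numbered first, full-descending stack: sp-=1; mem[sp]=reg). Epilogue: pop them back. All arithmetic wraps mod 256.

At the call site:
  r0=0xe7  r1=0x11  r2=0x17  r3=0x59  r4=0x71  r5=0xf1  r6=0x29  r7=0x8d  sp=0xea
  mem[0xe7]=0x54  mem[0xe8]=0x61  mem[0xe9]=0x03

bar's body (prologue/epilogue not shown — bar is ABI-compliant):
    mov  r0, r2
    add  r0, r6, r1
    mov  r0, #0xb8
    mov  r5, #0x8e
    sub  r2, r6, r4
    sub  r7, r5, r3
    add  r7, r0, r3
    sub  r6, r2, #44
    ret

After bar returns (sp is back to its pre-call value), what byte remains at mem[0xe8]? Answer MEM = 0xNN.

prologue: push r2 → mem[0xe9]=0x17, sp=0xe9
prologue: push r5 → mem[0xe8]=0xf1, sp=0xe8
body[0] mov  r0, r2 → r0=0x17
body[1] add  r0, r6, r1 → r0=0x3a
body[2] mov  r0, #0xb8 → r0=0xb8
body[3] mov  r5, #0x8e → r5=0x8e
body[4] sub  r2, r6, r4 → r2=0xb8
body[5] sub  r7, r5, r3 → r7=0x35
body[6] add  r7, r0, r3 → r7=0x11
body[7] sub  r6, r2, #44 → r6=0x8c
epilogue: pop r5=0xf1, sp=0xe9
epilogue: pop r2=0x17, sp=0xea
prologue pushed ['r2', 'r5'] at ['0xe9', '0xe8']

MEM = 0xf1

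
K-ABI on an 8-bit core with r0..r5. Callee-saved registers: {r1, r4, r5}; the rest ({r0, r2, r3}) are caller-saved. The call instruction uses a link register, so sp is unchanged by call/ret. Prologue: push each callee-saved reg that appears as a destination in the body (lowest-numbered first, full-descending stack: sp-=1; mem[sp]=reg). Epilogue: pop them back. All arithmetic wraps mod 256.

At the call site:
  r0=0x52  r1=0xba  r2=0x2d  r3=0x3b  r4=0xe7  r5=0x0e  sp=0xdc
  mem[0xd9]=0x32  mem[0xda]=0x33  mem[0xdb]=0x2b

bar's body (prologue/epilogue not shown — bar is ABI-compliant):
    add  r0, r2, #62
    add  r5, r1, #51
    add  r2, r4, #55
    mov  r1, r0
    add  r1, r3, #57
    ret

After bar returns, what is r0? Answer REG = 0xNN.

REG = 0x6b

prologue: push r1 -> mem[0xdb]=0xba, sp=0xdb
prologue: push r5 -> mem[0xda]=0x0e, sp=0xda
body[0] add  r0, r2, #62 -> r0=0x6b
body[1] add  r5, r1, #51 -> r5=0xed
body[2] add  r2, r4, #55 -> r2=0x1e
body[3] mov  r1, r0 -> r1=0x6b
body[4] add  r1, r3, #57 -> r1=0x74
epilogue: pop r5=0x0e, sp=0xdb
epilogue: pop r1=0xba, sp=0xdc
r0 is caller-saved -> body value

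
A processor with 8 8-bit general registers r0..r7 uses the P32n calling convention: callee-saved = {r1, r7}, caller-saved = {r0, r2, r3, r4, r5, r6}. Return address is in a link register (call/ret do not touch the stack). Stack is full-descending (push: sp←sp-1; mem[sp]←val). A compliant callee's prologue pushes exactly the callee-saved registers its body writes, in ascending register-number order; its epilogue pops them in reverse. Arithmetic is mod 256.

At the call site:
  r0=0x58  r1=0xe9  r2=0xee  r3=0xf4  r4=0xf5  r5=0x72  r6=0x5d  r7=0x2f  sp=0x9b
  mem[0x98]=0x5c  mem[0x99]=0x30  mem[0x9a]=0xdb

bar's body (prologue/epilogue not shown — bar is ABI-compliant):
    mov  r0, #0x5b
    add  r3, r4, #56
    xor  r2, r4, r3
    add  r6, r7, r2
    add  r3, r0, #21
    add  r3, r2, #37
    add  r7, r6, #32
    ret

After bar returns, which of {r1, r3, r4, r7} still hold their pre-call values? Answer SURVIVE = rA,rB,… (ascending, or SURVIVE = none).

SURVIVE = r1,r4,r7

prologue: push r7 → mem[0x9a]=0x2f, sp=0x9a
body[0] mov  r0, #0x5b → r0=0x5b
body[1] add  r3, r4, #56 → r3=0x2d
body[2] xor  r2, r4, r3 → r2=0xd8
body[3] add  r6, r7, r2 → r6=0x07
body[4] add  r3, r0, #21 → r3=0x70
body[5] add  r3, r2, #37 → r3=0xfd
body[6] add  r7, r6, #32 → r7=0x27
epilogue: pop r7=0x2f, sp=0x9b
r1: callee-saved, written=False
r3: caller-saved, written=True
r4: caller-saved, written=False
r7: callee-saved, written=True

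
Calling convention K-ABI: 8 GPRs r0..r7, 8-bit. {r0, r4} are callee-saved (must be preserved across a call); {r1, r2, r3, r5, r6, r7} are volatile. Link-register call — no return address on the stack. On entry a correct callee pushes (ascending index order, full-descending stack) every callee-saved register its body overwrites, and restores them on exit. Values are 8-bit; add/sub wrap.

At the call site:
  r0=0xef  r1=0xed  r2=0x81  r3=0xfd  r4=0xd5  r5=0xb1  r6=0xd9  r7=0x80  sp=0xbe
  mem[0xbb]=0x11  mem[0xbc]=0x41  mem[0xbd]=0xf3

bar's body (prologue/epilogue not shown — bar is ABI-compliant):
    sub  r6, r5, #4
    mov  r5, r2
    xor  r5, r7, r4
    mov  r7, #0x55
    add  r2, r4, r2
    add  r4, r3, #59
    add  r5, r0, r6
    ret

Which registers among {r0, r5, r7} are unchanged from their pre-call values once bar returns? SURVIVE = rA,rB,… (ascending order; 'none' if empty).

prologue: push r4 -> mem[0xbd]=0xd5, sp=0xbd
body[0] sub  r6, r5, #4 -> r6=0xad
body[1] mov  r5, r2 -> r5=0x81
body[2] xor  r5, r7, r4 -> r5=0x55
body[3] mov  r7, #0x55 -> r7=0x55
body[4] add  r2, r4, r2 -> r2=0x56
body[5] add  r4, r3, #59 -> r4=0x38
body[6] add  r5, r0, r6 -> r5=0x9c
epilogue: pop r4=0xd5, sp=0xbe
r0: callee-saved, written=False
r5: caller-saved, written=True
r7: caller-saved, written=True

SURVIVE = r0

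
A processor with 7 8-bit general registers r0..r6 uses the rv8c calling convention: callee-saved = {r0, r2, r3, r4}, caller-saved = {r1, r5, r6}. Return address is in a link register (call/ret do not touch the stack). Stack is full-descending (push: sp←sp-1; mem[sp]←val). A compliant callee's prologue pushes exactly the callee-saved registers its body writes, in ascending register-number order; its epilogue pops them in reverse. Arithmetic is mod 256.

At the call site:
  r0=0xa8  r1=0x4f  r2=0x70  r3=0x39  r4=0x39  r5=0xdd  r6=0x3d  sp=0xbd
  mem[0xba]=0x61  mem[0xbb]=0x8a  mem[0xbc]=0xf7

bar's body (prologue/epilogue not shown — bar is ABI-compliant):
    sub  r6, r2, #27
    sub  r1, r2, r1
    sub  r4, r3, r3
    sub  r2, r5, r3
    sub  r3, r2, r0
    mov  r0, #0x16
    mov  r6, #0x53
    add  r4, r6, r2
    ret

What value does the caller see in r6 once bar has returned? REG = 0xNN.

REG = 0x53

prologue: push r0 → mem[0xbc]=0xa8, sp=0xbc
prologue: push r2 → mem[0xbb]=0x70, sp=0xbb
prologue: push r3 → mem[0xba]=0x39, sp=0xba
prologue: push r4 → mem[0xb9]=0x39, sp=0xb9
body[0] sub  r6, r2, #27 → r6=0x55
body[1] sub  r1, r2, r1 → r1=0x21
body[2] sub  r4, r3, r3 → r4=0x00
body[3] sub  r2, r5, r3 → r2=0xa4
body[4] sub  r3, r2, r0 → r3=0xfc
body[5] mov  r0, #0x16 → r0=0x16
body[6] mov  r6, #0x53 → r6=0x53
body[7] add  r4, r6, r2 → r4=0xf7
epilogue: pop r4=0x39, sp=0xba
epilogue: pop r3=0x39, sp=0xbb
epilogue: pop r2=0x70, sp=0xbc
epilogue: pop r0=0xa8, sp=0xbd
r6 is caller-saved → body value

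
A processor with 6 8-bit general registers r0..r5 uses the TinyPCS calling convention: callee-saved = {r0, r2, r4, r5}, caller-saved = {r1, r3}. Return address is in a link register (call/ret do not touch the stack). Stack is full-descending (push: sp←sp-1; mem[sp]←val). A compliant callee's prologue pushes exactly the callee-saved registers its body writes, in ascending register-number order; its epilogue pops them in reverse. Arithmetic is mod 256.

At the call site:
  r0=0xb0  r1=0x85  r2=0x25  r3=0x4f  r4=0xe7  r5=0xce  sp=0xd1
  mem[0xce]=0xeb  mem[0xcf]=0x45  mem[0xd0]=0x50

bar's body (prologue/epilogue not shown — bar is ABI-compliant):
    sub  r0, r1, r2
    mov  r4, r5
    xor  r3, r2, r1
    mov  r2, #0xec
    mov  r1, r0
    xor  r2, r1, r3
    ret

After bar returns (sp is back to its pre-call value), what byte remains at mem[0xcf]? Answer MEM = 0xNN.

MEM = 0x25

prologue: push r0 -> mem[0xd0]=0xb0, sp=0xd0
prologue: push r2 -> mem[0xcf]=0x25, sp=0xcf
prologue: push r4 -> mem[0xce]=0xe7, sp=0xce
body[0] sub  r0, r1, r2 -> r0=0x60
body[1] mov  r4, r5 -> r4=0xce
body[2] xor  r3, r2, r1 -> r3=0xa0
body[3] mov  r2, #0xec -> r2=0xec
body[4] mov  r1, r0 -> r1=0x60
body[5] xor  r2, r1, r3 -> r2=0xc0
epilogue: pop r4=0xe7, sp=0xcf
epilogue: pop r2=0x25, sp=0xd0
epilogue: pop r0=0xb0, sp=0xd1
prologue pushed ['r0', 'r2', 'r4'] at ['0xd0', '0xcf', '0xce']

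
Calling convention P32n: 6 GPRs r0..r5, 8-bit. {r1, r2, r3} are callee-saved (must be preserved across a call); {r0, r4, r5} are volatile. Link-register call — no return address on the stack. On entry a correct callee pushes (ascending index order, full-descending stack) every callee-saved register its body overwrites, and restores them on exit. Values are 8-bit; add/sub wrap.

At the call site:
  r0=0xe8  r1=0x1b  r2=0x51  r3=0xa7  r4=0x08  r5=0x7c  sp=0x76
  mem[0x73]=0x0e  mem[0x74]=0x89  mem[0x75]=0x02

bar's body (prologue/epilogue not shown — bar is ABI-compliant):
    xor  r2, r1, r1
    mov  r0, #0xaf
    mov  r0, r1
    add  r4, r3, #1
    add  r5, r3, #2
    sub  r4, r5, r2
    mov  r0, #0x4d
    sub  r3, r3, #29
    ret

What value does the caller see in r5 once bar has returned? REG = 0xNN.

prologue: push r2 -> mem[0x75]=0x51, sp=0x75
prologue: push r3 -> mem[0x74]=0xa7, sp=0x74
body[0] xor  r2, r1, r1 -> r2=0x00
body[1] mov  r0, #0xaf -> r0=0xaf
body[2] mov  r0, r1 -> r0=0x1b
body[3] add  r4, r3, #1 -> r4=0xa8
body[4] add  r5, r3, #2 -> r5=0xa9
body[5] sub  r4, r5, r2 -> r4=0xa9
body[6] mov  r0, #0x4d -> r0=0x4d
body[7] sub  r3, r3, #29 -> r3=0x8a
epilogue: pop r3=0xa7, sp=0x75
epilogue: pop r2=0x51, sp=0x76
r5 is caller-saved -> body value

REG = 0xa9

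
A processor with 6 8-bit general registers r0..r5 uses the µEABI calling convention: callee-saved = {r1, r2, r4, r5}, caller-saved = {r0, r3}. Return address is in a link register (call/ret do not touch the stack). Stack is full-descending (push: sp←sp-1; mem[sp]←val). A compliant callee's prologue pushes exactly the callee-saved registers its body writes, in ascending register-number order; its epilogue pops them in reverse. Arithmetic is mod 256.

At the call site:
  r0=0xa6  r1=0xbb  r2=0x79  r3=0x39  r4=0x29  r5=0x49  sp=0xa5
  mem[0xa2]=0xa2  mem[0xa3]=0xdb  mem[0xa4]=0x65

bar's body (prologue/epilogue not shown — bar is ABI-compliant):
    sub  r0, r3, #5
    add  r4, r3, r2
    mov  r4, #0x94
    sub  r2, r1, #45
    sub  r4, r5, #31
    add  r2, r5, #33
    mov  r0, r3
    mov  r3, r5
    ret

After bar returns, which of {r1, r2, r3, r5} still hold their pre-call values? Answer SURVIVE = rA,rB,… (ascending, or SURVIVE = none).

SURVIVE = r1,r2,r5

prologue: push r2 → mem[0xa4]=0x79, sp=0xa4
prologue: push r4 → mem[0xa3]=0x29, sp=0xa3
body[0] sub  r0, r3, #5 → r0=0x34
body[1] add  r4, r3, r2 → r4=0xb2
body[2] mov  r4, #0x94 → r4=0x94
body[3] sub  r2, r1, #45 → r2=0x8e
body[4] sub  r4, r5, #31 → r4=0x2a
body[5] add  r2, r5, #33 → r2=0x6a
body[6] mov  r0, r3 → r0=0x39
body[7] mov  r3, r5 → r3=0x49
epilogue: pop r4=0x29, sp=0xa4
epilogue: pop r2=0x79, sp=0xa5
r1: callee-saved, written=False
r2: callee-saved, written=True
r3: caller-saved, written=True
r5: callee-saved, written=False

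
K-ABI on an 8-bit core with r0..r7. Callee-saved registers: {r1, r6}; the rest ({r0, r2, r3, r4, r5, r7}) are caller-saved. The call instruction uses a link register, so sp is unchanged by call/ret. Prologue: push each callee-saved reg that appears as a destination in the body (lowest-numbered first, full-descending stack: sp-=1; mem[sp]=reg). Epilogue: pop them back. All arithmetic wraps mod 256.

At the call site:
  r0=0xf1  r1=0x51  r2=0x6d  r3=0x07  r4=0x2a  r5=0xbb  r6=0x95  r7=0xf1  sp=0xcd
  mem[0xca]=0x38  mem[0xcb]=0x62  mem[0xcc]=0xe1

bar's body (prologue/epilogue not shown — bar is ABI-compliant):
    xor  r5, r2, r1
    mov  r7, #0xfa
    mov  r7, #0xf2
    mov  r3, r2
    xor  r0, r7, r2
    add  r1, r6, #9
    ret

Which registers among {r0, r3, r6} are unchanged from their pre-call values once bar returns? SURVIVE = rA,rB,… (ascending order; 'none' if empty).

SURVIVE = r6

prologue: push r1 -> mem[0xcc]=0x51, sp=0xcc
body[0] xor  r5, r2, r1 -> r5=0x3c
body[1] mov  r7, #0xfa -> r7=0xfa
body[2] mov  r7, #0xf2 -> r7=0xf2
body[3] mov  r3, r2 -> r3=0x6d
body[4] xor  r0, r7, r2 -> r0=0x9f
body[5] add  r1, r6, #9 -> r1=0x9e
epilogue: pop r1=0x51, sp=0xcd
r0: caller-saved, written=True
r3: caller-saved, written=True
r6: callee-saved, written=False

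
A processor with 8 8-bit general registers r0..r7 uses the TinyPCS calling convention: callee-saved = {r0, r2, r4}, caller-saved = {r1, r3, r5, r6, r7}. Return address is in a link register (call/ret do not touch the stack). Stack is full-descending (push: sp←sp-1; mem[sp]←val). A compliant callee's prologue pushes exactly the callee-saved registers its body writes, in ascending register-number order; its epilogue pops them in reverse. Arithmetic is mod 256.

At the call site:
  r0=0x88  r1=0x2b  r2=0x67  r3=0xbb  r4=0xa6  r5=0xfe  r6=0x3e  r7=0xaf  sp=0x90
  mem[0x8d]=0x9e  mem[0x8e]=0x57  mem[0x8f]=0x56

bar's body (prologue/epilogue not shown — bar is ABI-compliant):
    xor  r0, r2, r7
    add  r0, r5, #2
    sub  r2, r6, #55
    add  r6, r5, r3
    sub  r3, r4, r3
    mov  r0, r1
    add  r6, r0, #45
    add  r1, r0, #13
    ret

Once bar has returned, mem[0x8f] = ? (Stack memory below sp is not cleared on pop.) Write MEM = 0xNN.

prologue: push r0 → mem[0x8f]=0x88, sp=0x8f
prologue: push r2 → mem[0x8e]=0x67, sp=0x8e
body[0] xor  r0, r2, r7 → r0=0xc8
body[1] add  r0, r5, #2 → r0=0x00
body[2] sub  r2, r6, #55 → r2=0x07
body[3] add  r6, r5, r3 → r6=0xb9
body[4] sub  r3, r4, r3 → r3=0xeb
body[5] mov  r0, r1 → r0=0x2b
body[6] add  r6, r0, #45 → r6=0x58
body[7] add  r1, r0, #13 → r1=0x38
epilogue: pop r2=0x67, sp=0x8f
epilogue: pop r0=0x88, sp=0x90
prologue pushed ['r0', 'r2'] at ['0x8f', '0x8e']

MEM = 0x88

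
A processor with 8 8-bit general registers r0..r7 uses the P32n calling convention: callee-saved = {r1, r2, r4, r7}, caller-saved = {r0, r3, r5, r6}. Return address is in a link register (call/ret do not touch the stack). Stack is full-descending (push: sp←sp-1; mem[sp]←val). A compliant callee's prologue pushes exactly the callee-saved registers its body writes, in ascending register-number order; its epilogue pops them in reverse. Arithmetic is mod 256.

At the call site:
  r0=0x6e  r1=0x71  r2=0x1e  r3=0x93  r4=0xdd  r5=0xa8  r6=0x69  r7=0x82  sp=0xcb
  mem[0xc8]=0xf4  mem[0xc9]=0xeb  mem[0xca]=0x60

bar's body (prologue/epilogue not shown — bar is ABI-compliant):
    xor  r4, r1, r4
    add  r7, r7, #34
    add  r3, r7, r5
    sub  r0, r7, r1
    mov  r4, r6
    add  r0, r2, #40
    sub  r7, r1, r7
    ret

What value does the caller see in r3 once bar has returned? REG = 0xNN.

prologue: push r4 → mem[0xca]=0xdd, sp=0xca
prologue: push r7 → mem[0xc9]=0x82, sp=0xc9
body[0] xor  r4, r1, r4 → r4=0xac
body[1] add  r7, r7, #34 → r7=0xa4
body[2] add  r3, r7, r5 → r3=0x4c
body[3] sub  r0, r7, r1 → r0=0x33
body[4] mov  r4, r6 → r4=0x69
body[5] add  r0, r2, #40 → r0=0x46
body[6] sub  r7, r1, r7 → r7=0xcd
epilogue: pop r7=0x82, sp=0xca
epilogue: pop r4=0xdd, sp=0xcb
r3 is caller-saved → body value

REG = 0x4c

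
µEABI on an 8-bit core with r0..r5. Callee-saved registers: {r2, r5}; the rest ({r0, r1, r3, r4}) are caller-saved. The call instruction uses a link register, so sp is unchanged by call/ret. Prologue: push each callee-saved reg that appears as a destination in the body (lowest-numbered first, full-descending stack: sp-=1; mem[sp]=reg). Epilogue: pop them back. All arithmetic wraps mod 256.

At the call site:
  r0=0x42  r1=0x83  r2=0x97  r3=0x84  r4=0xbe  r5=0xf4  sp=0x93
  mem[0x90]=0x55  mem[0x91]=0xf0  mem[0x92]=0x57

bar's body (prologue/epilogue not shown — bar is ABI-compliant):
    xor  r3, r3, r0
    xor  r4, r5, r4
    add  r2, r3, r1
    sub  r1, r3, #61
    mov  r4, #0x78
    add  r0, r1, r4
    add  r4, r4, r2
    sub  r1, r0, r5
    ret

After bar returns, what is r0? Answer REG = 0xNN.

prologue: push r2 -> mem[0x92]=0x97, sp=0x92
body[0] xor  r3, r3, r0 -> r3=0xc6
body[1] xor  r4, r5, r4 -> r4=0x4a
body[2] add  r2, r3, r1 -> r2=0x49
body[3] sub  r1, r3, #61 -> r1=0x89
body[4] mov  r4, #0x78 -> r4=0x78
body[5] add  r0, r1, r4 -> r0=0x01
body[6] add  r4, r4, r2 -> r4=0xc1
body[7] sub  r1, r0, r5 -> r1=0x0d
epilogue: pop r2=0x97, sp=0x93
r0 is caller-saved -> body value

REG = 0x01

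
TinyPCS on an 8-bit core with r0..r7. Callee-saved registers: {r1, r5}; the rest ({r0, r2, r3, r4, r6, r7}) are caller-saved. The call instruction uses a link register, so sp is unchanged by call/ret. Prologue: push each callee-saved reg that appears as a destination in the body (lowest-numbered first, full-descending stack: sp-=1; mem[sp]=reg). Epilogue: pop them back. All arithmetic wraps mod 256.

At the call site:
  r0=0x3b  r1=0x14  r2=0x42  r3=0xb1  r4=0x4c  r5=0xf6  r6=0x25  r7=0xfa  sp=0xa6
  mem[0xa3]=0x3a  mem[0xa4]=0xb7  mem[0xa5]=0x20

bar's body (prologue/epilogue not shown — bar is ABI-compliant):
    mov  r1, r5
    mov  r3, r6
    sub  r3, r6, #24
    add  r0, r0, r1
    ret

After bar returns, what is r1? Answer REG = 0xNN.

REG = 0x14

prologue: push r1 -> mem[0xa5]=0x14, sp=0xa5
body[0] mov  r1, r5 -> r1=0xf6
body[1] mov  r3, r6 -> r3=0x25
body[2] sub  r3, r6, #24 -> r3=0x0d
body[3] add  r0, r0, r1 -> r0=0x31
epilogue: pop r1=0x14, sp=0xa6
r1 is callee-saved -> restored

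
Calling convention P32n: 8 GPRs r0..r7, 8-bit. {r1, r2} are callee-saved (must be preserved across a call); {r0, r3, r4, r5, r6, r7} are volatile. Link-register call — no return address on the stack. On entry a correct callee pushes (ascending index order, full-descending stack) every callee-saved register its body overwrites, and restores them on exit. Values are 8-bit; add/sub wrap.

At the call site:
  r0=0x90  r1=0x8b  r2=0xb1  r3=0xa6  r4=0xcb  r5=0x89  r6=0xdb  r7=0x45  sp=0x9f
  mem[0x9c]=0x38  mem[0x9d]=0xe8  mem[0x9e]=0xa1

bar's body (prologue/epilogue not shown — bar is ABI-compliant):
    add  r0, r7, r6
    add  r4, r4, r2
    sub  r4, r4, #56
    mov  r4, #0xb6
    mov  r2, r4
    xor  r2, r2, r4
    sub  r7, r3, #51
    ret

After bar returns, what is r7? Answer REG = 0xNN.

prologue: push r2 -> mem[0x9e]=0xb1, sp=0x9e
body[0] add  r0, r7, r6 -> r0=0x20
body[1] add  r4, r4, r2 -> r4=0x7c
body[2] sub  r4, r4, #56 -> r4=0x44
body[3] mov  r4, #0xb6 -> r4=0xb6
body[4] mov  r2, r4 -> r2=0xb6
body[5] xor  r2, r2, r4 -> r2=0x00
body[6] sub  r7, r3, #51 -> r7=0x73
epilogue: pop r2=0xb1, sp=0x9f
r7 is caller-saved -> body value

REG = 0x73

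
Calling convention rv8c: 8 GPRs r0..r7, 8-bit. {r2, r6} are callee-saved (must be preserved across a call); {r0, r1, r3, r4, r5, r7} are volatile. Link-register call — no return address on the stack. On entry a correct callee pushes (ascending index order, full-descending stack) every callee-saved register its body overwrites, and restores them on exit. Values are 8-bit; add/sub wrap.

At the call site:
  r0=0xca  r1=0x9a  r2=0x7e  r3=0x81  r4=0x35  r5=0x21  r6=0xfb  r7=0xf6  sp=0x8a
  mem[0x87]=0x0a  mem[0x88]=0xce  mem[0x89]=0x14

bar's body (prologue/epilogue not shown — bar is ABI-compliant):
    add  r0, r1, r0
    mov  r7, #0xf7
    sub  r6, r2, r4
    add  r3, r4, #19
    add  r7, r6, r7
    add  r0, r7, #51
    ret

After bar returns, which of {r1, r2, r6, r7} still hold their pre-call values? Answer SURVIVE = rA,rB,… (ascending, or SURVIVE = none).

prologue: push r6 -> mem[0x89]=0xfb, sp=0x89
body[0] add  r0, r1, r0 -> r0=0x64
body[1] mov  r7, #0xf7 -> r7=0xf7
body[2] sub  r6, r2, r4 -> r6=0x49
body[3] add  r3, r4, #19 -> r3=0x48
body[4] add  r7, r6, r7 -> r7=0x40
body[5] add  r0, r7, #51 -> r0=0x73
epilogue: pop r6=0xfb, sp=0x8a
r1: caller-saved, written=False
r2: callee-saved, written=False
r6: callee-saved, written=True
r7: caller-saved, written=True

SURVIVE = r1,r2,r6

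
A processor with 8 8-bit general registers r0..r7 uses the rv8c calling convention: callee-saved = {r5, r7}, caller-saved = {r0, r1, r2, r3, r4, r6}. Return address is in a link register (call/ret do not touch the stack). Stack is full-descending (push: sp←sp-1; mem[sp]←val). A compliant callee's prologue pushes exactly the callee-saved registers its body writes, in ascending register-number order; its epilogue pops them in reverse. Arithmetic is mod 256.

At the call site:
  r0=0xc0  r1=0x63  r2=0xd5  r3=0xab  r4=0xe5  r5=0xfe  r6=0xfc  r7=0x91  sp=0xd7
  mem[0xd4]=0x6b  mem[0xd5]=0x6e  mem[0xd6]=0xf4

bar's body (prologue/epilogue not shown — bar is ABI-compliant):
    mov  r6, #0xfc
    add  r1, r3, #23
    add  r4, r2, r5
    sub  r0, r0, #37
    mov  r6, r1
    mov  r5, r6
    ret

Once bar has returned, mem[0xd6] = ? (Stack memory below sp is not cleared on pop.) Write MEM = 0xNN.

MEM = 0xfe

prologue: push r5 -> mem[0xd6]=0xfe, sp=0xd6
body[0] mov  r6, #0xfc -> r6=0xfc
body[1] add  r1, r3, #23 -> r1=0xc2
body[2] add  r4, r2, r5 -> r4=0xd3
body[3] sub  r0, r0, #37 -> r0=0x9b
body[4] mov  r6, r1 -> r6=0xc2
body[5] mov  r5, r6 -> r5=0xc2
epilogue: pop r5=0xfe, sp=0xd7
prologue pushed ['r5'] at ['0xd6']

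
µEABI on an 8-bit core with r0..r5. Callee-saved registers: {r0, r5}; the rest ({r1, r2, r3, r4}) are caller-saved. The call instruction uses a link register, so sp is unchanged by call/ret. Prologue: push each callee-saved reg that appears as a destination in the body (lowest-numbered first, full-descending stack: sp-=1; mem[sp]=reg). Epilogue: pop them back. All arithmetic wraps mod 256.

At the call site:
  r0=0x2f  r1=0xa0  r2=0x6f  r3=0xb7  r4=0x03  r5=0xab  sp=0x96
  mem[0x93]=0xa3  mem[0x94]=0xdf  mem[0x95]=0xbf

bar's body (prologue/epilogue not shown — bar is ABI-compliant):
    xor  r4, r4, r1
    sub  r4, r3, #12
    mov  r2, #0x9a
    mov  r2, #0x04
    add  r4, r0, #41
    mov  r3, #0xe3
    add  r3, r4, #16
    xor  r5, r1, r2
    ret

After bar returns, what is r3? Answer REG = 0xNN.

prologue: push r5 → mem[0x95]=0xab, sp=0x95
body[0] xor  r4, r4, r1 → r4=0xa3
body[1] sub  r4, r3, #12 → r4=0xab
body[2] mov  r2, #0x9a → r2=0x9a
body[3] mov  r2, #0x04 → r2=0x04
body[4] add  r4, r0, #41 → r4=0x58
body[5] mov  r3, #0xe3 → r3=0xe3
body[6] add  r3, r4, #16 → r3=0x68
body[7] xor  r5, r1, r2 → r5=0xa4
epilogue: pop r5=0xab, sp=0x96
r3 is caller-saved → body value

REG = 0x68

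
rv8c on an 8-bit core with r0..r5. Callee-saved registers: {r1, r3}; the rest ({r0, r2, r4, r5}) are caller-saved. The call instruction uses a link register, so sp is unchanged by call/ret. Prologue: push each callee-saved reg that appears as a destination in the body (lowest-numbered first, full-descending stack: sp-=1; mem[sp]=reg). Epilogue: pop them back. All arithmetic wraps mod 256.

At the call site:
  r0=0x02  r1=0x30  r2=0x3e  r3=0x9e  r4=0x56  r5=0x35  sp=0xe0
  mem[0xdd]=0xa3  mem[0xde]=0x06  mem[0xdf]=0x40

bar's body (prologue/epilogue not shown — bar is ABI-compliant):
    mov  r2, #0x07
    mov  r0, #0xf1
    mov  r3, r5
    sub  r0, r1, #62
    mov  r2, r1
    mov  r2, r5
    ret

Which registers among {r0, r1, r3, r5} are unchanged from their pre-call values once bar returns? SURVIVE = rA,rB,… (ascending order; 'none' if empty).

prologue: push r3 → mem[0xdf]=0x9e, sp=0xdf
body[0] mov  r2, #0x07 → r2=0x07
body[1] mov  r0, #0xf1 → r0=0xf1
body[2] mov  r3, r5 → r3=0x35
body[3] sub  r0, r1, #62 → r0=0xf2
body[4] mov  r2, r1 → r2=0x30
body[5] mov  r2, r5 → r2=0x35
epilogue: pop r3=0x9e, sp=0xe0
r0: caller-saved, written=True
r1: callee-saved, written=False
r3: callee-saved, written=True
r5: caller-saved, written=False

SURVIVE = r1,r3,r5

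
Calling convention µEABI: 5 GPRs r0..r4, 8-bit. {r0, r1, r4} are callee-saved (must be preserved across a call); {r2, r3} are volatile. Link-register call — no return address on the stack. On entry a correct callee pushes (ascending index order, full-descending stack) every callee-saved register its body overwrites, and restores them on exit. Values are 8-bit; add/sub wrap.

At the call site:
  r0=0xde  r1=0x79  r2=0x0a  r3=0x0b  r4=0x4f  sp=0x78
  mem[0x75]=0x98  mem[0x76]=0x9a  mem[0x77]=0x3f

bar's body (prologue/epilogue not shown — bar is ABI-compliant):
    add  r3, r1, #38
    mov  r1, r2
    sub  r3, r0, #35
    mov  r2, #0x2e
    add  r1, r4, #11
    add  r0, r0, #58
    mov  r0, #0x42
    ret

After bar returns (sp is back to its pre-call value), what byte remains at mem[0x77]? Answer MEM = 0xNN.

MEM = 0xde

prologue: push r0 → mem[0x77]=0xde, sp=0x77
prologue: push r1 → mem[0x76]=0x79, sp=0x76
body[0] add  r3, r1, #38 → r3=0x9f
body[1] mov  r1, r2 → r1=0x0a
body[2] sub  r3, r0, #35 → r3=0xbb
body[3] mov  r2, #0x2e → r2=0x2e
body[4] add  r1, r4, #11 → r1=0x5a
body[5] add  r0, r0, #58 → r0=0x18
body[6] mov  r0, #0x42 → r0=0x42
epilogue: pop r1=0x79, sp=0x77
epilogue: pop r0=0xde, sp=0x78
prologue pushed ['r0', 'r1'] at ['0x77', '0x76']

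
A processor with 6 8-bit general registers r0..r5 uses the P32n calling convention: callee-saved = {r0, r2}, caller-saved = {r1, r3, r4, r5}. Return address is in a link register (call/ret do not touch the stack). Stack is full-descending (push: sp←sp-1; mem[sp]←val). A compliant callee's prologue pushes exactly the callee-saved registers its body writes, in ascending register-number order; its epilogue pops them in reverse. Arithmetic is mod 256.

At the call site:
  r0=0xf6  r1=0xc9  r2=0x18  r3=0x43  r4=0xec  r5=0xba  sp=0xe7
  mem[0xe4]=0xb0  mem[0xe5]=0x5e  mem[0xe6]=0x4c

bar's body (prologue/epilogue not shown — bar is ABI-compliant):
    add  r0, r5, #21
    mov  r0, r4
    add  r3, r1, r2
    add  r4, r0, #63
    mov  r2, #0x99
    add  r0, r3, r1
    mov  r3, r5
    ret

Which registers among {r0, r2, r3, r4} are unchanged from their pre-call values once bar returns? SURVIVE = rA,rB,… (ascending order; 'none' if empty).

prologue: push r0 → mem[0xe6]=0xf6, sp=0xe6
prologue: push r2 → mem[0xe5]=0x18, sp=0xe5
body[0] add  r0, r5, #21 → r0=0xcf
body[1] mov  r0, r4 → r0=0xec
body[2] add  r3, r1, r2 → r3=0xe1
body[3] add  r4, r0, #63 → r4=0x2b
body[4] mov  r2, #0x99 → r2=0x99
body[5] add  r0, r3, r1 → r0=0xaa
body[6] mov  r3, r5 → r3=0xba
epilogue: pop r2=0x18, sp=0xe6
epilogue: pop r0=0xf6, sp=0xe7
r0: callee-saved, written=True
r2: callee-saved, written=True
r3: caller-saved, written=True
r4: caller-saved, written=True

SURVIVE = r0,r2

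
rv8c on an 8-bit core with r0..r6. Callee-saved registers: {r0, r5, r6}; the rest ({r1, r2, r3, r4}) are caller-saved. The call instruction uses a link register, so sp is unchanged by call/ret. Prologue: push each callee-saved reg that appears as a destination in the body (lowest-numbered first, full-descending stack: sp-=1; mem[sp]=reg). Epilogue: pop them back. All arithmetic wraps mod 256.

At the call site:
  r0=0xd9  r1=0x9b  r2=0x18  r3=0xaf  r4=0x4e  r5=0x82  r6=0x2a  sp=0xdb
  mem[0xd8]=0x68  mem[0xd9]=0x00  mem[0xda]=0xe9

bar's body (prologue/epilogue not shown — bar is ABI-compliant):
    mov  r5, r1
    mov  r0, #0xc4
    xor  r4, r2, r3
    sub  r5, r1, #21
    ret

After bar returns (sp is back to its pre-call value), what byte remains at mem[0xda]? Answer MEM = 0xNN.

prologue: push r0 -> mem[0xda]=0xd9, sp=0xda
prologue: push r5 -> mem[0xd9]=0x82, sp=0xd9
body[0] mov  r5, r1 -> r5=0x9b
body[1] mov  r0, #0xc4 -> r0=0xc4
body[2] xor  r4, r2, r3 -> r4=0xb7
body[3] sub  r5, r1, #21 -> r5=0x86
epilogue: pop r5=0x82, sp=0xda
epilogue: pop r0=0xd9, sp=0xdb
prologue pushed ['r0', 'r5'] at ['0xda', '0xd9']

MEM = 0xd9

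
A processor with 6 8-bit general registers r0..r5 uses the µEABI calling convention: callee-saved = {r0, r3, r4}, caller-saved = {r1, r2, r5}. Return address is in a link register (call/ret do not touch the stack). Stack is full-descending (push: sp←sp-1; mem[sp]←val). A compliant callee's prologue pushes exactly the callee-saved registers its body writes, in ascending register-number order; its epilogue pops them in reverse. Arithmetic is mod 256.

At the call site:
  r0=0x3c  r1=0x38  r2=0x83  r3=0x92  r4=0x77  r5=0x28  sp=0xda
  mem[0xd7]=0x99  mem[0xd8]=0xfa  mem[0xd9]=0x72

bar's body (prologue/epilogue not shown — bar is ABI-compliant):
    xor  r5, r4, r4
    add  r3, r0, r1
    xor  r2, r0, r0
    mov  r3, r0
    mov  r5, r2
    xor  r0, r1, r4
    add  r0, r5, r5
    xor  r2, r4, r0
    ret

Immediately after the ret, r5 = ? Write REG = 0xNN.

prologue: push r0 -> mem[0xd9]=0x3c, sp=0xd9
prologue: push r3 -> mem[0xd8]=0x92, sp=0xd8
body[0] xor  r5, r4, r4 -> r5=0x00
body[1] add  r3, r0, r1 -> r3=0x74
body[2] xor  r2, r0, r0 -> r2=0x00
body[3] mov  r3, r0 -> r3=0x3c
body[4] mov  r5, r2 -> r5=0x00
body[5] xor  r0, r1, r4 -> r0=0x4f
body[6] add  r0, r5, r5 -> r0=0x00
body[7] xor  r2, r4, r0 -> r2=0x77
epilogue: pop r3=0x92, sp=0xd9
epilogue: pop r0=0x3c, sp=0xda
r5 is caller-saved -> body value

REG = 0x00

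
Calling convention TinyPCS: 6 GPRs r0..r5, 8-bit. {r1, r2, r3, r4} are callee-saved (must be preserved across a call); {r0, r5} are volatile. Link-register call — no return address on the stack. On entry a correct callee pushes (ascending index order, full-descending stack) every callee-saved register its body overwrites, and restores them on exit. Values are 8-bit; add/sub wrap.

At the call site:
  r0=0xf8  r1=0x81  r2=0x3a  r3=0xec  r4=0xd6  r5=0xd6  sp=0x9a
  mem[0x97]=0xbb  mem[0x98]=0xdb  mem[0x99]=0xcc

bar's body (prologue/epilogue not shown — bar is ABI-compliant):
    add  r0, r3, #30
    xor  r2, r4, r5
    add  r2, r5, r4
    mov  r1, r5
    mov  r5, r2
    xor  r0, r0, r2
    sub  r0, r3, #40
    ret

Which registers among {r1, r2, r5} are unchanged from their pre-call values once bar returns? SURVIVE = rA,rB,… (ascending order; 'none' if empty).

SURVIVE = r1,r2

prologue: push r1 -> mem[0x99]=0x81, sp=0x99
prologue: push r2 -> mem[0x98]=0x3a, sp=0x98
body[0] add  r0, r3, #30 -> r0=0x0a
body[1] xor  r2, r4, r5 -> r2=0x00
body[2] add  r2, r5, r4 -> r2=0xac
body[3] mov  r1, r5 -> r1=0xd6
body[4] mov  r5, r2 -> r5=0xac
body[5] xor  r0, r0, r2 -> r0=0xa6
body[6] sub  r0, r3, #40 -> r0=0xc4
epilogue: pop r2=0x3a, sp=0x99
epilogue: pop r1=0x81, sp=0x9a
r1: callee-saved, written=True
r2: callee-saved, written=True
r5: caller-saved, written=True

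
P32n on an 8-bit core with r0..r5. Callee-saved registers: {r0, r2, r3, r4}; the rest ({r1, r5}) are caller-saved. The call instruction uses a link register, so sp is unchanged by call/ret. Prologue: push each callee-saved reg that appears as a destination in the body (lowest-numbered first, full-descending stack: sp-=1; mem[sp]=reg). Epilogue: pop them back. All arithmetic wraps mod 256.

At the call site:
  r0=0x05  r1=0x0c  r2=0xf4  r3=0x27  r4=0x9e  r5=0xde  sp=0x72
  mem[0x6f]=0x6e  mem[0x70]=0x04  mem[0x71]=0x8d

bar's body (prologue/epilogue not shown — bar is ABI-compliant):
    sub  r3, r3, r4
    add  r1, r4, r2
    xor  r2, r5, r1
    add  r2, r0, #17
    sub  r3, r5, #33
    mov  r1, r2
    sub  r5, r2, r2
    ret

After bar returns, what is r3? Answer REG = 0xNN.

REG = 0x27

prologue: push r2 → mem[0x71]=0xf4, sp=0x71
prologue: push r3 → mem[0x70]=0x27, sp=0x70
body[0] sub  r3, r3, r4 → r3=0x89
body[1] add  r1, r4, r2 → r1=0x92
body[2] xor  r2, r5, r1 → r2=0x4c
body[3] add  r2, r0, #17 → r2=0x16
body[4] sub  r3, r5, #33 → r3=0xbd
body[5] mov  r1, r2 → r1=0x16
body[6] sub  r5, r2, r2 → r5=0x00
epilogue: pop r3=0x27, sp=0x71
epilogue: pop r2=0xf4, sp=0x72
r3 is callee-saved → restored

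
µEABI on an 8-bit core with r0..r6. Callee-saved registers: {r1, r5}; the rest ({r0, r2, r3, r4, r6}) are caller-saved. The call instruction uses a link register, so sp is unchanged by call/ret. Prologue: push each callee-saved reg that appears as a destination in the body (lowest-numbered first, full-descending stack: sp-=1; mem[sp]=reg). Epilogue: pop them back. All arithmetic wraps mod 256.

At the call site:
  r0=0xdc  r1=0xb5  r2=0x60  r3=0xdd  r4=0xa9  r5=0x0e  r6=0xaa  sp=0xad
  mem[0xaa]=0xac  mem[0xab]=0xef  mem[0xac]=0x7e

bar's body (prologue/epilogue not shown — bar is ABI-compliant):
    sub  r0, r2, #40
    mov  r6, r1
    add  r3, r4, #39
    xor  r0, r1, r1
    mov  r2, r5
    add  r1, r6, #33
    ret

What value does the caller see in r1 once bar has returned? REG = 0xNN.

prologue: push r1 → mem[0xac]=0xb5, sp=0xac
body[0] sub  r0, r2, #40 → r0=0x38
body[1] mov  r6, r1 → r6=0xb5
body[2] add  r3, r4, #39 → r3=0xd0
body[3] xor  r0, r1, r1 → r0=0x00
body[4] mov  r2, r5 → r2=0x0e
body[5] add  r1, r6, #33 → r1=0xd6
epilogue: pop r1=0xb5, sp=0xad
r1 is callee-saved → restored

REG = 0xb5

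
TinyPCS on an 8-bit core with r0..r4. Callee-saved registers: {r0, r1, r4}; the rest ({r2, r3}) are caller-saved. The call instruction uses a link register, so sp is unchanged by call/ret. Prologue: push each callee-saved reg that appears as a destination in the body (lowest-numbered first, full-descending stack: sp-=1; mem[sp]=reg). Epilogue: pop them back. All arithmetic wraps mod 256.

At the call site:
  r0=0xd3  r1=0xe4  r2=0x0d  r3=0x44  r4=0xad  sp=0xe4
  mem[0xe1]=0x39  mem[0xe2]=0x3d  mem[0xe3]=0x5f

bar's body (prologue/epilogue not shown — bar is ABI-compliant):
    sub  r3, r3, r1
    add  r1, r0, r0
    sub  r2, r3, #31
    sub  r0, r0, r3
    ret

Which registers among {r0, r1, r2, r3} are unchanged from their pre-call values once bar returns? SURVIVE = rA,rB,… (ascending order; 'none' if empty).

SURVIVE = r0,r1

prologue: push r0 → mem[0xe3]=0xd3, sp=0xe3
prologue: push r1 → mem[0xe2]=0xe4, sp=0xe2
body[0] sub  r3, r3, r1 → r3=0x60
body[1] add  r1, r0, r0 → r1=0xa6
body[2] sub  r2, r3, #31 → r2=0x41
body[3] sub  r0, r0, r3 → r0=0x73
epilogue: pop r1=0xe4, sp=0xe3
epilogue: pop r0=0xd3, sp=0xe4
r0: callee-saved, written=True
r1: callee-saved, written=True
r2: caller-saved, written=True
r3: caller-saved, written=True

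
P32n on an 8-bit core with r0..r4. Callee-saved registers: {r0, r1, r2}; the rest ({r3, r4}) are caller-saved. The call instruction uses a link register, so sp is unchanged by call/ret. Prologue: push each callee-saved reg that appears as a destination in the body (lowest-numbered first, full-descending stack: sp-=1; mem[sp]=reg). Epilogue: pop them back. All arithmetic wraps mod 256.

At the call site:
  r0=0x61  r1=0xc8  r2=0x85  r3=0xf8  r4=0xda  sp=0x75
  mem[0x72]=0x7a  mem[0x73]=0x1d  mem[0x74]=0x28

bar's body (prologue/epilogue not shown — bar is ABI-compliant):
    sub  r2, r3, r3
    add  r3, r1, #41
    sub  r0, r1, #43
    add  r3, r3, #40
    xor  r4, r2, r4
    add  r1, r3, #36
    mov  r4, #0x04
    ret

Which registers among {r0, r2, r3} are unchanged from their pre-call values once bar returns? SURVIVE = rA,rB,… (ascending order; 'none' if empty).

prologue: push r0 → mem[0x74]=0x61, sp=0x74
prologue: push r1 → mem[0x73]=0xc8, sp=0x73
prologue: push r2 → mem[0x72]=0x85, sp=0x72
body[0] sub  r2, r3, r3 → r2=0x00
body[1] add  r3, r1, #41 → r3=0xf1
body[2] sub  r0, r1, #43 → r0=0x9d
body[3] add  r3, r3, #40 → r3=0x19
body[4] xor  r4, r2, r4 → r4=0xda
body[5] add  r1, r3, #36 → r1=0x3d
body[6] mov  r4, #0x04 → r4=0x04
epilogue: pop r2=0x85, sp=0x73
epilogue: pop r1=0xc8, sp=0x74
epilogue: pop r0=0x61, sp=0x75
r0: callee-saved, written=True
r2: callee-saved, written=True
r3: caller-saved, written=True

SURVIVE = r0,r2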